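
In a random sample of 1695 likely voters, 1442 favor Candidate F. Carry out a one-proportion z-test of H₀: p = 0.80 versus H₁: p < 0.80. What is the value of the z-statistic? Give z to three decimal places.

With x = 1442 successes in n = 1695, p̂ = 0.85074.
Under H₀, SE = √(p₀(1−p₀)/n) = √(0.80·0.20/1695) = √0.000094395 = 0.009716.
z = (p̂ − p₀)/SE = (0.85074 − 0.80)/0.009716 = 5.222.

z = 5.222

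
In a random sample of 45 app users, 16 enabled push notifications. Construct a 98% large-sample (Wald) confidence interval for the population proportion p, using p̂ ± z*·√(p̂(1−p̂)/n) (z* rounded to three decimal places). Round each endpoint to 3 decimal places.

Sample proportion p̂ = 16/45 = 0.35556.
SE = √(p̂(1−p̂)/n) = √(0.229136/45) = 0.071358.
For 98% confidence, z* = 2.326.
Margin of error: 2.326 × 0.071358 = 0.16598.
So the interval runs from 0.190 to 0.522.

(0.190, 0.522)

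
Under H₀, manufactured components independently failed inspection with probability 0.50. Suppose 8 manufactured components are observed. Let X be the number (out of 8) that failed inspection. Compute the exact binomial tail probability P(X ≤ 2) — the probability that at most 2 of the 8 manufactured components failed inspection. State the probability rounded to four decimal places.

P = 0.1445

X ~ Binomial(n=8, p=0.50).
P(X ≤ 2) = C(8,0)·0.50^0·0.50^8 + C(8,1)·0.50^1·0.50^7 + C(8,2)·0.50^2·0.50^6.
= 0.003906 + 0.031250 + 0.109375 = 0.1445.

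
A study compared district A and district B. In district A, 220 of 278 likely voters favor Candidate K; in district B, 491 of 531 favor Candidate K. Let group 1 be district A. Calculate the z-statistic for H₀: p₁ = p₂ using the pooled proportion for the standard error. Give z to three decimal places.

z = -5.519

p̂₁ = 220/278 = 0.79137, p̂₂ = 491/531 = 0.92467.
Pooled p̂ = (220+491)/(278+531) = 711/809 = 0.87886.
Pooled SE = √[0.1064630·0.00548036] ≈ 0.024155.
z = (p̂₁ − p̂₂)/SE = (0.79137 − 0.92467)/0.024155 = -0.13330/0.024155 = -5.519.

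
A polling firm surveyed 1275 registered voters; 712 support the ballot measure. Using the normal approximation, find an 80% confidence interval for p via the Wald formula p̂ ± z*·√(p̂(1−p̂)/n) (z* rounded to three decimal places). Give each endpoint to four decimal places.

Sample proportion p̂ = 712/1275 = 0.55843.
SE(p̂) = √(0.55843·0.44157/1275) = 0.013907.
The 80% critical value is z* = 1.282.
Margin of error: 1.282 × 0.013907 = 0.01783.
CI: 0.55843 ± 0.01783 = (0.5406, 0.5763).

(0.5406, 0.5763)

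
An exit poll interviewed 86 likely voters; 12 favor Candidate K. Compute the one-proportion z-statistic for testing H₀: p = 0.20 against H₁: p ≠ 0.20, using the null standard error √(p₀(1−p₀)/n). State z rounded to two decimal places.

Sample proportion p̂ = 12/86 = 0.13953.
Under H₀, SE = √(p₀(1−p₀)/n) = √(0.20·0.80/86) = √0.001860465 = 0.043133.
z = (p̂ − p₀)/SE = (0.13953 − 0.20)/0.043133 = -1.40.

z = -1.40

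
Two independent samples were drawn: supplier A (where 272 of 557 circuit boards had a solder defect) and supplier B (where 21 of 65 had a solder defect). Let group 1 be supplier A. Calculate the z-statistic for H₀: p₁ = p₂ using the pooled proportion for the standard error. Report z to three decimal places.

Sample proportions: p̂₁ = 272/557 = 0.48833 and p̂₂ = 21/65 = 0.32308.
Pooled p̂ = (272+21)/(557+65) = 293/622 = 0.47106.
Pooled SE = √[0.2491625·0.01717995] ≈ 0.065426.
z = (p̂₁ − p̂₂)/SE = (0.48833 − 0.32308)/0.065426 = 0.16525/0.065426 = 2.526.

z = 2.526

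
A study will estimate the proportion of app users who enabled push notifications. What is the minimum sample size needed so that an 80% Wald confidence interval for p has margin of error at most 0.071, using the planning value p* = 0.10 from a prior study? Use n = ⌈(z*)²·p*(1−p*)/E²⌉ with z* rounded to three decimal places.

n = 30

z* = 1.282 at the 80% level.
p*(1−p*) = 0.10·0.90 = 0.0900.
(z*)²·p*(1−p*)/E² = 1.643524·0.0900/0.005041 = 29.343.
⌈29.343⌉ = 30.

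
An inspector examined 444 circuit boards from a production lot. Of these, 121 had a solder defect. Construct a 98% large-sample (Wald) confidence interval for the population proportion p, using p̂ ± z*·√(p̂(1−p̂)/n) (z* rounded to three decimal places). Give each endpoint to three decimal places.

p̂ = 121/444 = 0.27252.
SE(p̂) = √(0.27252·0.72748/444) = 0.021131.
z* = 2.326 at the 98% level.
Margin of error: 2.326 × 0.021131 = 0.04915.
Interval: 0.27252 ± 0.04915 → (0.223, 0.322).

(0.223, 0.322)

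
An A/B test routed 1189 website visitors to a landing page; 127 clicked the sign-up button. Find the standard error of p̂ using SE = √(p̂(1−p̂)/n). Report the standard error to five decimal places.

Sample proportion p̂ = 127/1189 = 0.10681.
p̂(1−p̂) = 0.095402.
Dividing by n and taking the root: √0.000080237 = 0.00896.

SE = 0.00896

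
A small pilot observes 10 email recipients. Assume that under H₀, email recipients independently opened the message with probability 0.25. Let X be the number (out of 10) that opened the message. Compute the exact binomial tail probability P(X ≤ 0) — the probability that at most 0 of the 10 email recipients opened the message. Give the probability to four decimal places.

X ~ Binomial(n=10, p=0.25).
P(X ≤ 0) = C(10,0)·0.25^0·0.75^10.
= 0.056314 = 0.0563.

P = 0.0563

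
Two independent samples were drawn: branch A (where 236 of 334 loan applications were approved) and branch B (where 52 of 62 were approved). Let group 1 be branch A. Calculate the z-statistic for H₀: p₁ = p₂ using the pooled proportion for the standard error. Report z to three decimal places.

z = -2.145

p̂₁ = 236/334 = 0.70659, p̂₂ = 52/62 = 0.83871.
Pooling: p̂ = 288/396 = 0.72727.
SE = √[p̂(1−p̂)(1/n₁+1/n₂)] = √[0.72727·0.27273·(1/334+1/62)] ≈ 0.061587.
z = (p̂₁ − p̂₂)/SE = (0.70659 − 0.83871)/0.061587 = -0.13212/0.061587 = -2.145.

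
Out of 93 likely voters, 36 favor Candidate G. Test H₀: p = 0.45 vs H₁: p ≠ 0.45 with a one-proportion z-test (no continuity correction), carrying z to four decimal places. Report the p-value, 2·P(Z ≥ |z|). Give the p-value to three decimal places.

p-value = 0.223

With x = 36 successes in n = 93, p̂ = 0.38710.
Under H₀, SE = √(p₀(1−p₀)/n) = √(0.45·0.55/93) = √0.002661290 = 0.051588.
z = (p̂ − p₀)/SE = (36/93 − 0.45)/0.051588 ≈ -1.2193.
From the standard normal, 2·P(Z ≥ |z|) = 0.223.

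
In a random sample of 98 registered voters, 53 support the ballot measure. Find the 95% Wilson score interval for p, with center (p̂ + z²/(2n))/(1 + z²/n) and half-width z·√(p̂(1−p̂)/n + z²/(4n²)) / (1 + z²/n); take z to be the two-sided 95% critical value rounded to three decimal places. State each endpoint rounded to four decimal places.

p̂ = 53/98 = 0.54082; z = 1.960, so z² = 3.841600.
Denominator 1 + z²/n = 1 + 3.841600/98 = 1.039200.
Adjusted center: (0.54082 + z²/(2n))/1.039200 = 0.53928.
Radicand: p̂(1−p̂)/n + z²/(4n²) = 0.002534021 + 0.000100000 = 0.002634021.
Half-width = 1.960·√0.002634021/1.039200 = 0.09680.
Interval: 0.53928 ± 0.09680 → (0.4425, 0.6361).

(0.4425, 0.6361)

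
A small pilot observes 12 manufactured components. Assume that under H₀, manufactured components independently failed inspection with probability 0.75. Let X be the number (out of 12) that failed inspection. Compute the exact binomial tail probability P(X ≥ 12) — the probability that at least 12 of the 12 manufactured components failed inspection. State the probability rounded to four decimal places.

P = 0.0317

X is binomial with n = 12 and p = 0.75.
P(X ≥ 12) = C(12,12)·0.75^12·0.25^0.
= 0.031676 = 0.0317.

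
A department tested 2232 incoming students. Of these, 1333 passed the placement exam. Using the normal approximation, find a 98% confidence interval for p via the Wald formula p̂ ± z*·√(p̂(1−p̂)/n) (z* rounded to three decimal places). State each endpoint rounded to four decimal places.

Sample proportion p̂ = 1333/2232 = 0.59722.
SE(p̂) = √(0.59722·0.40278/2232) = 0.010381.
For 98% confidence, z* = 2.326.
Margin of error: 2.326 × 0.010381 = 0.02415.
Interval: 0.59722 ± 0.02415 → (0.5731, 0.6214).

(0.5731, 0.6214)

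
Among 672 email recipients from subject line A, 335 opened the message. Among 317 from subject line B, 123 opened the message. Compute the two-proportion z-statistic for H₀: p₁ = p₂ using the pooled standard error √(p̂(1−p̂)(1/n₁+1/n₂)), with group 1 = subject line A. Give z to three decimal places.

z = 3.252

p̂₁ = 335/672 = 0.49851, p̂₂ = 123/317 = 0.38801.
Pooled p̂ = (335+123)/(672+317) = 458/989 = 0.46309.
Pooled SE = √[0.2486379·0.00464267] ≈ 0.033976.
z = (p̂₁ − p̂₂)/SE = (0.49851 − 0.38801)/0.033976 = 0.11050/0.033976 = 3.252.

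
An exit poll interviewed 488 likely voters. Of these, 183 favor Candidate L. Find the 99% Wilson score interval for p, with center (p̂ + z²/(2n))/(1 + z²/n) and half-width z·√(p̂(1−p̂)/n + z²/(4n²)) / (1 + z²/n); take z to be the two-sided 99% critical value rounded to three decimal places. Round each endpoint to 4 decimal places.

(0.3206, 0.4328)

Here p̂ = 183/488 = 0.37500 and z = 2.576 (z² = 6.635776).
1 + z²/n = 1.013598.
Center = (0.37500 + 0.006799)/1.013598 = 0.37668.
Radicand: p̂(1−p̂)/n + z²/(4n²) = 0.000480277 + 0.000006966 = 0.000487243.
Half-width = z·√(radicand)/denom = 2.576·0.022074/1.013598 = 0.05610.
So the interval runs from 0.3206 to 0.4328.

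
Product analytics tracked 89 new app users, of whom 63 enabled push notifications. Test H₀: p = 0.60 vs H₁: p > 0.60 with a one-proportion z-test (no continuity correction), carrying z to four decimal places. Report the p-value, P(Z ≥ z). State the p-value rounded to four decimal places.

p-value = 0.0189

p̂ = 63/89 = 0.70787.
SE₀ = √(0.60·0.40/89) = 0.051929.
z = (p̂ − p₀)/SE = (63/89 − 0.60)/0.051929 ≈ 2.0772.
From the standard normal, P(Z ≥ z) = 0.0189.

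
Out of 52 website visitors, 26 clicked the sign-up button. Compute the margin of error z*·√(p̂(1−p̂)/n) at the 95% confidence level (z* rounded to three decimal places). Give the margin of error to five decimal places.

With x = 26 successes in n = 52, p̂ = 0.50000.
SE = √(p̂(1−p̂)/n) = √(0.250000/52) = 0.069338.
For 95% confidence, z* = 1.960.
So ME = 0.13590.

ME = 0.13590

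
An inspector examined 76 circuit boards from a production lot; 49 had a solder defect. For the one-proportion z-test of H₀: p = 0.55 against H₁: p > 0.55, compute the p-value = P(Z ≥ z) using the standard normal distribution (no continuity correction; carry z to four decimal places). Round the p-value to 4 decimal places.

Sample proportion p̂ = 49/76 = 0.64474.
Under H₀, SE = √(p₀(1−p₀)/n) = √(0.55·0.45/76) = √0.003256579 = 0.057066.
Test statistic (full precision, shown to 4 dp): z = (49/76 − 0.55)/SE₀ ≈ 1.6601.
From the standard normal, P(Z ≥ z) = 0.0484.

p-value = 0.0484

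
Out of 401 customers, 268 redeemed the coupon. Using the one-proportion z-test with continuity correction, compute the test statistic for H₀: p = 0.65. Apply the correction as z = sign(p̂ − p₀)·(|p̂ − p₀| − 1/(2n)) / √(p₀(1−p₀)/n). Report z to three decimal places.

z = 0.717

The sample proportion is 268/401 = 0.66833. p̂ − p₀ = 0.018329.
1/(2n) = 0.001247.
Corrected numerator: |0.018329| − 0.001247 = 0.017082.
SE₀ = √(0.65·0.35/401) = 0.023819.
z = (+)0.017082/0.023819 = 0.717.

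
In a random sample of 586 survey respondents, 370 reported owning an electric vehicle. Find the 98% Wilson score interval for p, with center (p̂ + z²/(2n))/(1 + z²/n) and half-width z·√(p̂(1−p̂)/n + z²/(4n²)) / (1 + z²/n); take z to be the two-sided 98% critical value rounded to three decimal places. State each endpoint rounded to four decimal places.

Here p̂ = 370/586 = 0.63140 and z = 2.326 (z² = 5.410276).
Denominator 1 + z²/n = 1 + 5.410276/586 = 1.009233.
Adjusted center: (0.63140 + z²/(2n))/1.009233 = 0.63020.
Radicand: p̂(1−p̂)/n + z²/(4n²) = 0.000397157 + 0.000003939 = 0.000401096.
Half-width = z·√(radicand)/denom = 2.326·0.020027/1.009233 = 0.04616.
So the interval runs from 0.5840 to 0.6764.

(0.5840, 0.6764)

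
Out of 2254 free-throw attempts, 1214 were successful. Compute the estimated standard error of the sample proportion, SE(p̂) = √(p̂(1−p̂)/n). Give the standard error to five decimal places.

SE = 0.01050

With x = 1214 successes in n = 2254, p̂ = 0.53860.
p̂(1−p̂) = 0.248510.
SE = √(0.248510/2254) = 0.01050.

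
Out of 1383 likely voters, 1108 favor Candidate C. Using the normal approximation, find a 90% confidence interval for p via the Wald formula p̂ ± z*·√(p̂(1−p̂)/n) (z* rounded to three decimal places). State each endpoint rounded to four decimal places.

(0.7835, 0.8188)

With x = 1108 successes in n = 1383, p̂ = 0.80116.
SE(p̂) = √(0.80116·0.19884/1383) = 0.010733.
The 90% critical value is z* = 1.645.
Margin of error: 1.645 × 0.010733 = 0.01766.
So the interval runs from 0.7835 to 0.8188.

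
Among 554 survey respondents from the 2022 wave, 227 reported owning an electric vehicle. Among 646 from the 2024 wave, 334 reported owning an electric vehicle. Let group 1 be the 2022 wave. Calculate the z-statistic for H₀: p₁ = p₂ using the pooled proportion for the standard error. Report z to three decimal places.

Sample proportions: p̂₁ = 227/554 = 0.40975 and p̂₂ = 334/646 = 0.51703.
Pooled p̂ = (227+334)/(554+646) = 561/1200 = 0.46750.
Pooled SE = √[0.2489437·0.00335304] ≈ 0.028892.
z = -0.10728/0.028892 = -3.713.

z = -3.713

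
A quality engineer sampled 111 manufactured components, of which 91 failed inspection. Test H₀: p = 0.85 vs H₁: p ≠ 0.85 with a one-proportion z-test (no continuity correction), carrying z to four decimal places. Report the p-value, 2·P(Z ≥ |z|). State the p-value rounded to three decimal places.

p-value = 0.373

Sample proportion p̂ = 91/111 = 0.81982.
Null standard error: √(0.85·0.15/111) = √0.001148649 = 0.033892.
z = (p̂ − p₀)/SE = (91/111 − 0.85)/0.033892 ≈ -0.8905.
p-value = 2·P(Z ≥ |z|) with z = -0.8905 → 0.373.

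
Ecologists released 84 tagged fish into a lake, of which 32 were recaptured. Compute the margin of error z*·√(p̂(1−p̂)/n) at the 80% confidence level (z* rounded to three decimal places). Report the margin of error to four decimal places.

With x = 32 successes in n = 84, p̂ = 0.38095.
Standard error of p̂: √(0.235828/84) = √0.002807472 = 0.052986.
The 80% critical value is z* = 1.282.
ME = 1.282·0.052986 = 0.0679.

ME = 0.0679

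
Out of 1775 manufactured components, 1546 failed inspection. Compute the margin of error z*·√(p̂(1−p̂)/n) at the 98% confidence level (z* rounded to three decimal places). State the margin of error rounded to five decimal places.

ME = 0.01851

Sample proportion p̂ = 1546/1775 = 0.87099.
SE = √(p̂(1−p̂)/n) = √(0.112369/1775) = 0.007957.
For 98% confidence, z* = 2.326.
Margin of error = z*·SE = 2.326 × 0.007957 = 0.01851.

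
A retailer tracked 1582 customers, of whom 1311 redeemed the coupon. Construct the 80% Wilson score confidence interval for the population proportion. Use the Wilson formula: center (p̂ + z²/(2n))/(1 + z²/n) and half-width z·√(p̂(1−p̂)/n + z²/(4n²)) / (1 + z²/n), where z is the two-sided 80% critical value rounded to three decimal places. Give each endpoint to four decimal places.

p̂ = 1311/1582 = 0.82870; z = 1.282, so z² = 1.643524.
1 + z²/n = 1.001039.
Adjusted center: (0.82870 + z²/(2n))/1.001039 = 0.82836.
Radicand: p̂(1−p̂)/n + z²/(4n²) = 0.000089733 + 0.000000164 = 0.000089897.
Half-width = 1.282·√0.000089897/1.001039 = 0.01214.
CI: 0.82836 ± 0.01214 = (0.8162, 0.8405).

(0.8162, 0.8405)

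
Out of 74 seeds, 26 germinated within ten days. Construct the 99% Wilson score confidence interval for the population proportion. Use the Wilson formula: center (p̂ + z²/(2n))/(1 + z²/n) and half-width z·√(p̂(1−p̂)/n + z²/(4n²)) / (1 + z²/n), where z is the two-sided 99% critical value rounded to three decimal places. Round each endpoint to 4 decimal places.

Here p̂ = 26/74 = 0.35135 and z = 2.576 (z² = 6.635776).
Denominator 1 + z²/n = 1 + 6.635776/74 = 1.089673.
Center = (0.35135 + 0.044836)/1.089673 = 0.36358.
Radicand: p̂(1−p̂)/n + z²/(4n²) = 0.003079778 + 0.000302948 = 0.003382726.
Half-width = 2.576·√0.003382726/1.089673 = 0.13749.
CI: 0.36358 ± 0.13749 = (0.2261, 0.5011).

(0.2261, 0.5011)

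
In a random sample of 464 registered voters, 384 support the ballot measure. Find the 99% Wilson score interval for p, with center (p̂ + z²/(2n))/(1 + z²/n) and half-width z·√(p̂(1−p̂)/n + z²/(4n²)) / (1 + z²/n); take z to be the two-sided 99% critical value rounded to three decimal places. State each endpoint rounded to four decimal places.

p̂ = 384/464 = 0.82759; z = 2.576, so z² = 6.635776.
Denominator 1 + z²/n = 1 + 6.635776/464 = 1.014301.
Center = (0.82759 + 0.007151)/1.014301 = 0.82297.
Radicand: p̂(1−p̂)/n + z²/(4n²) = 0.000307516 + 0.000007705 = 0.000315221.
Half-width = 2.576·√0.000315221/1.014301 = 0.04509.
CI: 0.82297 ± 0.04509 = (0.7779, 0.8681).

(0.7779, 0.8681)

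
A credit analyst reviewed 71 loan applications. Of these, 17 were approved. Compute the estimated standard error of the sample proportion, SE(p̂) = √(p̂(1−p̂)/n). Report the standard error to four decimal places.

Sample proportion p̂ = 17/71 = 0.23944.
p̂(1−p̂) = 0.23944·0.76056 = 0.182108.
Dividing by n and taking the root: √0.002564901 = 0.0506.

SE = 0.0506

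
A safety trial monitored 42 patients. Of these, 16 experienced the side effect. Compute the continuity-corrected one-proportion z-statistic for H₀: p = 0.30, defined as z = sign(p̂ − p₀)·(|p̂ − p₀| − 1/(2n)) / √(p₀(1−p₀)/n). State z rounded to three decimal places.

z = 0.976

The sample proportion is 16/42 = 0.38095. p̂ − p₀ = 0.080952.
Continuity correction 1/(2n) = 1/84 = 0.011905.
Corrected numerator: |0.080952| − 0.011905 = 0.069047.
Under H₀, SE = √(p₀(1−p₀)/n) = √(0.30·0.70/42) = √0.005000000 = 0.070711.
z = +0.069047/0.070711 = 0.976.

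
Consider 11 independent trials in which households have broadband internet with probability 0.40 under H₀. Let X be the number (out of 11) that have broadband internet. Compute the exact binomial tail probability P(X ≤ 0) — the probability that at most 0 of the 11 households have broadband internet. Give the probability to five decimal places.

P = 0.00363

X ~ Binomial(n=11, p=0.40).
P(X ≤ 0) = C(11,0)·0.40^0·0.60^11.
= 0.003628 = 0.00363.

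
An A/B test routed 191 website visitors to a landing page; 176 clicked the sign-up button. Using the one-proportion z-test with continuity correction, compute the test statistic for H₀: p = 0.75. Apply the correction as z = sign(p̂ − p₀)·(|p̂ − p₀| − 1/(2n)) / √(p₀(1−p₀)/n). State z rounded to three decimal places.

With x = 176 successes in n = 191, p̂ = 0.92147. p̂ − p₀ = 0.171466.
1/(2n) = 0.002618.
Corrected numerator: |0.171466| − 0.002618 = 0.168848.
Under H₀, SE = √(p₀(1−p₀)/n) = √(0.75·0.25/191) = √0.000981675 = 0.031332.
z = (+)0.168848/0.031332 = 5.389.

z = 5.389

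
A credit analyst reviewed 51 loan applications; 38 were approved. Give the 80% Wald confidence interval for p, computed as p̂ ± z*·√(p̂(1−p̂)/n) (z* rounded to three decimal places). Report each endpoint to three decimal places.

Sample proportion p̂ = 38/51 = 0.74510.
SE(p̂) = √(0.74510·0.25490/51) = 0.061025.
The 80% critical value is z* = 1.282.
Margin = 1.282·0.061025 = 0.07823.
So the interval runs from 0.667 to 0.823.

(0.667, 0.823)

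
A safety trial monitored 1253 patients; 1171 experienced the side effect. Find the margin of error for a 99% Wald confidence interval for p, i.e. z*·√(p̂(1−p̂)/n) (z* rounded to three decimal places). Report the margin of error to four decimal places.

Sample proportion p̂ = 1171/1253 = 0.93456.
SE = √(p̂(1−p̂)/n) = √(0.061160/1253) = 0.006986.
z* = 2.576 at the 99% level.
Margin of error = z*·SE = 2.576 × 0.006986 = 0.0180.

ME = 0.0180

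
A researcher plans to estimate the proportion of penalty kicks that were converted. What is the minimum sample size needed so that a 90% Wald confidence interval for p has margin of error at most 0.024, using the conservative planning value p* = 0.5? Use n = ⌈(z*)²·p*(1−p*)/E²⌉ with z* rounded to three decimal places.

n = 1175

The 90% critical value is z* = 1.645.
p*(1−p*) = 0.50·0.50 = 0.2500.
(z*)²·p*(1−p*)/E² = 2.706025·0.2500/0.000576 = 1174.490.
⌈1174.490⌉ = 1175.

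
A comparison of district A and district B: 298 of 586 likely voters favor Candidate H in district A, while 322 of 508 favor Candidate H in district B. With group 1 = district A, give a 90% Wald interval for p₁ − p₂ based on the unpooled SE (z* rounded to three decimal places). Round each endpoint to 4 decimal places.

(-0.1742, -0.0764)

p̂₁ = 298/586 = 0.50853, p̂₂ = 322/508 = 0.63386; p̂₁ − p̂₂ = -0.12533.
Unpooled SE = √(p̂₁(1−p̂₁)/n₁ + p̂₂(1−p̂₂)/n₂) = √(0.000426497 + 0.000456854) = 0.029721.
For 90% confidence, z* = 1.645. Margin = 1.645·0.029721 = 0.04889.
Interval: -0.12533 ± 0.04889 → (-0.1742, -0.0764).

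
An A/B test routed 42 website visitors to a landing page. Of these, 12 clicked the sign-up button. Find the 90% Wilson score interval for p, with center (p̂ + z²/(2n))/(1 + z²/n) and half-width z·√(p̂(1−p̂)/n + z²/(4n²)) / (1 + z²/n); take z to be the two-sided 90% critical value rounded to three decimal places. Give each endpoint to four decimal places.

p̂ = 12/42 = 0.28571; z = 1.645, so z² = 2.706025.
Denominator 1 + z²/n = 1 + 2.706025/42 = 1.064429.
Adjusted center: (0.28571 + z²/(2n))/1.064429 = 0.29868.
Radicand: p̂(1−p̂)/n + z²/(4n²) = 0.004859086 + 0.000383507 = 0.005242593.
Half-width = z·√(radicand)/denom = 1.645·0.072406/1.064429 = 0.11190.
Interval: 0.29868 ± 0.11190 → (0.1868, 0.4106).

(0.1868, 0.4106)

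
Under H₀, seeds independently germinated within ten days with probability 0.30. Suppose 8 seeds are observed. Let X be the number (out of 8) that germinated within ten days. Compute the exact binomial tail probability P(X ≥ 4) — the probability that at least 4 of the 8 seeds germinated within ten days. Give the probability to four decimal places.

P = 0.1941

X ~ Binomial(n=8, p=0.30).
P(X ≥ 4) = Σ_{j=4}^{8} C(8,j)·0.30^j·0.70^{8−j}.
= 0.136137 + 0.046675 + 0.010002 + 0.001225 + 0.000066 = 0.1941.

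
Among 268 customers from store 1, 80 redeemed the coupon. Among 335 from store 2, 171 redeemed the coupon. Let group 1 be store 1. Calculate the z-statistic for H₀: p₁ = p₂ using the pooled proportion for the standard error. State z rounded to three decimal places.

z = -5.246

Sample proportions: p̂₁ = 80/268 = 0.29851 and p̂₂ = 171/335 = 0.51045.
Pooled p̂ = (80+171)/(268+335) = 251/603 = 0.41625.
SE = √[p̂(1−p̂)(1/n₁+1/n₂)] = √[0.41625·0.58375·(1/268+1/335)] ≈ 0.040398.
z = (p̂₁ − p̂₂)/SE = (0.29851 − 0.51045)/0.040398 = -0.21194/0.040398 = -5.246.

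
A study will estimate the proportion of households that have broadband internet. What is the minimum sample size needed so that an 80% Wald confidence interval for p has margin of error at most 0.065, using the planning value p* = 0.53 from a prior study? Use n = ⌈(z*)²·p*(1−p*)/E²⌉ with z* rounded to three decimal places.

For 80% confidence, z* = 1.282.
p*(1−p*) = 0.2491.
Required n before rounding: 1.643524 × 0.2491 / 0.065² = 96.900.
⌈96.900⌉ = 97.

n = 97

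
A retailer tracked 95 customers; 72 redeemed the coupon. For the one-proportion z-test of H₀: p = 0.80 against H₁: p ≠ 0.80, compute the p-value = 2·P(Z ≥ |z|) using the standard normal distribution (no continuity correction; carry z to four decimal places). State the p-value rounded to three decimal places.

p-value = 0.305

With x = 72 successes in n = 95, p̂ = 0.75789.
Under H₀, SE = √(p₀(1−p₀)/n) = √(0.80·0.20/95) = √0.001684211 = 0.041039.
z = (p̂ − p₀)/SE = (72/95 − 0.80)/0.041039 ≈ -1.0260.
From the standard normal, 2·P(Z ≥ |z|) = 0.305.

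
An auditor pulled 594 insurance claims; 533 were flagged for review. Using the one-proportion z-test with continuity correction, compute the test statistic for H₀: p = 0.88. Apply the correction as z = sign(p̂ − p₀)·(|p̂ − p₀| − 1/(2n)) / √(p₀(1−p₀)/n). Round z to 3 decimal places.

The sample proportion is 533/594 = 0.89731. p̂ − p₀ = 0.017306.
Continuity correction 1/(2n) = 1/1188 = 0.000842.
Corrected numerator: |0.017306| − 0.000842 = 0.016464.
Under H₀, SE = √(p₀(1−p₀)/n) = √(0.88·0.12/594) = √0.000177778 = 0.013333.
z = (+)0.016464/0.013333 = 1.235.

z = 1.235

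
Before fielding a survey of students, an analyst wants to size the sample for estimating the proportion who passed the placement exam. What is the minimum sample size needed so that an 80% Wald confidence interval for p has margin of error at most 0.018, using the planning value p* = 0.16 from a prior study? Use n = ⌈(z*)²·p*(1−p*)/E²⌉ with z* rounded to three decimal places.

The 80% critical value is z* = 1.282.
p*(1−p*) = 0.16·0.84 = 0.1344.
Required n before rounding: 1.643524 × 0.1344 / 0.018² = 681.758.
Rounding up, n = 682.

n = 682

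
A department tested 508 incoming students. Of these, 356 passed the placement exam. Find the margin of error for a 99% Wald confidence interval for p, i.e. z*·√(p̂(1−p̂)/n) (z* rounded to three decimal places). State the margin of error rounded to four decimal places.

ME = 0.0523

Sample proportion p̂ = 356/508 = 0.70079.
SE = √(p̂(1−p̂)/n) = √(0.209684/508) = 0.020317.
z* = 2.576 at the 99% level.
So ME = 0.0523.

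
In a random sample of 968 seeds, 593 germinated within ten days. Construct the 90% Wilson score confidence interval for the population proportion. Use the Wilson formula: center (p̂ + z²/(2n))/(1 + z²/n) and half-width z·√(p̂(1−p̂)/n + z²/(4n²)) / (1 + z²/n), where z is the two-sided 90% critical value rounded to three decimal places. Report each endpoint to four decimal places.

Here p̂ = 593/968 = 0.61260 and z = 1.645 (z² = 2.706025).
Denominator 1 + z²/n = 1 + 2.706025/968 = 1.002795.
Adjusted center: (0.61260 + z²/(2n))/1.002795 = 0.61229.
Radicand: p̂(1−p̂)/n + z²/(4n²) = 0.000245166 + 0.000000722 = 0.000245888.
Half-width = z·√(radicand)/denom = 1.645·0.015681/1.002795 = 0.02572.
CI: 0.61229 ± 0.02572 = (0.5866, 0.6380).

(0.5866, 0.6380)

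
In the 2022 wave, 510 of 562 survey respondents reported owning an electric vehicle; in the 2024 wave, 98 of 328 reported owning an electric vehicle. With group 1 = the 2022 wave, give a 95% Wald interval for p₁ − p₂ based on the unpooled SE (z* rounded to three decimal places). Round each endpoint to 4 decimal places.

(0.5537, 0.6637)

p̂₁ = 0.90747, p̂₂ = 0.29878, so the observed difference is 0.60869.
Unpooled SE = √(p̂₁(1−p̂₁)/n₁ + p̂₂(1−p̂₂)/n₂) = √(0.000149405 + 0.000638752) = 0.028074.
z* = 1.960 at the 95% level. Margin of error = 0.05503.
So the interval runs from 0.5537 to 0.6637.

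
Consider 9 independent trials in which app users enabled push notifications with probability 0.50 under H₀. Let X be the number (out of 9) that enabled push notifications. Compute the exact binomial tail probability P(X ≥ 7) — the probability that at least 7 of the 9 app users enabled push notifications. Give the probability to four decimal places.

P = 0.0898

X ~ Binomial(n=9, p=0.50).
P(X ≥ 7) = C(9,7)·0.50^7·0.50^2 + C(9,8)·0.50^8·0.50^1 + C(9,9)·0.50^9·0.50^0.
= 0.070312 + 0.017578 + 0.001953 = 0.0898.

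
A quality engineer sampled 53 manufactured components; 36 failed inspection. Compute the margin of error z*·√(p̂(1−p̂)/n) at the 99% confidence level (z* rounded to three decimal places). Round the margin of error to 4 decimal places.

ME = 0.1652

The sample proportion is 36/53 = 0.67925.
SE(p̂) = √(0.67925·0.32075/53) = 0.064115.
The 99% critical value is z* = 2.576.
So ME = 0.1652.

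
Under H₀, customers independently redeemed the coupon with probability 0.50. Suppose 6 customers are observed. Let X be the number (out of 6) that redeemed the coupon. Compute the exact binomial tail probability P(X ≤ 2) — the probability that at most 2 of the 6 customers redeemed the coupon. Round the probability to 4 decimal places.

P = 0.3438

X is binomial with n = 6 and p = 0.50.
P(X ≤ 2) = C(6,0)·0.50^0·0.50^6 + C(6,1)·0.50^1·0.50^5 + C(6,2)·0.50^2·0.50^4.
= 0.015625 + 0.093750 + 0.234375 = 0.3438.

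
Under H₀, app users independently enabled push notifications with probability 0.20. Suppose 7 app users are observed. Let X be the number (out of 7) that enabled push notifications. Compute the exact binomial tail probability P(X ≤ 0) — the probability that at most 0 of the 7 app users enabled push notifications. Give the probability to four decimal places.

P = 0.2097

X is binomial with n = 7 and p = 0.20.
P(X ≤ 0) = C(7,0)·0.20^0·0.80^7.
= 0.209715 = 0.2097.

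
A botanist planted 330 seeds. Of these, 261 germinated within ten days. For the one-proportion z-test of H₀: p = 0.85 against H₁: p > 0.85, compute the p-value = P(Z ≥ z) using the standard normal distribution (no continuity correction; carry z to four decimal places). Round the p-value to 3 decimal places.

p-value = 0.999

The sample proportion is 261/330 = 0.79091.
Under H₀, SE = √(p₀(1−p₀)/n) = √(0.85·0.15/330) = √0.000386364 = 0.019656.
Test statistic (full precision, shown to 4 dp): z = (261/330 − 0.85)/SE₀ ≈ -3.0062.
From the standard normal, P(Z ≥ z) = 0.999.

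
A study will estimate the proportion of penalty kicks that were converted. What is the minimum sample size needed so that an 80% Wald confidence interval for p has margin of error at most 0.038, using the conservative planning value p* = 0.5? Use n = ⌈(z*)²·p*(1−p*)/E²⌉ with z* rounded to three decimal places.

The 80% critical value is z* = 1.282.
p*(1−p*) = 0.2500.
(z*)²·p*(1−p*)/E² = 1.643524·0.2500/0.001444 = 284.544.
⌈284.544⌉ = 285.

n = 285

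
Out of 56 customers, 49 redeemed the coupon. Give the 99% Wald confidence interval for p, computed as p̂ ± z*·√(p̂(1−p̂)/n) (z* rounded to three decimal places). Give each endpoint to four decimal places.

Sample proportion p̂ = 49/56 = 0.87500.
Standard error of p̂: √(0.109375/56) = √0.001953125 = 0.044194.
The 99% critical value is z* = 2.576.
Margin of error: 2.576 × 0.044194 = 0.11384.
So the interval runs from 0.7612 to 0.9888.

(0.7612, 0.9888)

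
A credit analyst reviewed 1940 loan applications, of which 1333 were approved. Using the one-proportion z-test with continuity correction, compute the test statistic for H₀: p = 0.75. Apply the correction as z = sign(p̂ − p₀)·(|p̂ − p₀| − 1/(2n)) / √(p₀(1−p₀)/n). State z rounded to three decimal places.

p̂ = 1333/1940 = 0.68711. p̂ − p₀ = -0.062887.
1/(2n) = 0.000258.
Corrected numerator: |-0.062887| − 0.000258 = 0.062629.
SE₀ = √(0.75·0.25/1940) = 0.009831.
z = (−)0.062629/0.009831 = -6.371.

z = -6.371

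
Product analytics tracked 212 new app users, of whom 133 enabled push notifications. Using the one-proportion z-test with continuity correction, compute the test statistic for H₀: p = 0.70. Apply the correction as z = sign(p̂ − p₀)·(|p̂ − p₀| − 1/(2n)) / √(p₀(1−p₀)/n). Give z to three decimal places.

z = -2.233

The sample proportion is 133/212 = 0.62736. p̂ − p₀ = -0.072642.
1/(2n) = 0.002358.
Corrected numerator: |-0.072642| − 0.002358 = 0.070284.
Null standard error: √(0.70·0.30/212) = √0.000990566 = 0.031473.
z = −0.070284/0.031473 = -2.233.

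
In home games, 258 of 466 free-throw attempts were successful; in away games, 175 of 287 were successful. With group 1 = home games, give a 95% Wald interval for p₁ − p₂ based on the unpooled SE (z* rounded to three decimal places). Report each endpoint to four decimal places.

p̂₁ = 258/466 = 0.55365, p̂₂ = 175/287 = 0.60976; p̂₁ − p̂₂ = -0.05611.
Unpooled SE = √(p̂₁(1−p̂₁)/n₁ + p̂₂(1−p̂₂)/n₂) = √(0.000530304 + 0.000829107) = 0.036870.
The 95% critical value is z* = 1.960. Margin = 1.960·0.036870 = 0.07227.
CI: -0.05611 ± 0.07227 = (-0.1284, 0.0162).

(-0.1284, 0.0162)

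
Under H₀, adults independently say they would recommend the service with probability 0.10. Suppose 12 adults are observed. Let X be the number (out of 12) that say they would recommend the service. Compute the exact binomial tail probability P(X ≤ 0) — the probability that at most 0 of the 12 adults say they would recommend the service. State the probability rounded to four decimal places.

P = 0.2824

X is binomial with n = 12 and p = 0.10.
P(X ≤ 0) = C(12,0)·0.10^0·0.90^12.
= 0.282430 = 0.2824.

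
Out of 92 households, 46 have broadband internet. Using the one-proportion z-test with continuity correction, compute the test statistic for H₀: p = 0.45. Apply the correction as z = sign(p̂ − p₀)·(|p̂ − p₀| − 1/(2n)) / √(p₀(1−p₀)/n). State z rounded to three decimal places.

The sample proportion is 46/92 = 0.50000. p̂ − p₀ = 0.050000.
1/(2n) = 0.005435.
Corrected numerator: |0.050000| − 0.005435 = 0.044565.
Under H₀, SE = √(p₀(1−p₀)/n) = √(0.45·0.55/92) = √0.002690217 = 0.051867.
z = +0.044565/0.051867 = 0.859.

z = 0.859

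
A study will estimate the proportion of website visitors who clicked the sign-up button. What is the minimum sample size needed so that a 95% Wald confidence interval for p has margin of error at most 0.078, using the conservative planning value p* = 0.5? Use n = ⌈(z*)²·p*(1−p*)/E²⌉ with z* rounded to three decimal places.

The 95% critical value is z* = 1.960.
p*(1−p*) = 0.50·0.50 = 0.2500.
Required n before rounding: 3.841600 × 0.2500 / 0.078² = 157.857.
⌈157.857⌉ = 158.

n = 158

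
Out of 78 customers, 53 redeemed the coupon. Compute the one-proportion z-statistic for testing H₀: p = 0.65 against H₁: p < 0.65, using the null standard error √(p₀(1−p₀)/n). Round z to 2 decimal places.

p̂ = 53/78 = 0.67949.
SE₀ = √(0.65·0.35/78) = 0.054006.
Test statistic: z = 0.02949/0.054006 = 0.55.

z = 0.55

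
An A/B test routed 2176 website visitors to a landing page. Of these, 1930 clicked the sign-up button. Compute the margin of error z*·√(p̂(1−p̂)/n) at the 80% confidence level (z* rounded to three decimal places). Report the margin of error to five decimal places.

The sample proportion is 1930/2176 = 0.88695.
Standard error of p̂: √(0.100271/2176) = √0.000046080 = 0.006788.
z* = 1.282 at the 80% level.
Margin of error = z*·SE = 1.282 × 0.006788 = 0.00870.

ME = 0.00870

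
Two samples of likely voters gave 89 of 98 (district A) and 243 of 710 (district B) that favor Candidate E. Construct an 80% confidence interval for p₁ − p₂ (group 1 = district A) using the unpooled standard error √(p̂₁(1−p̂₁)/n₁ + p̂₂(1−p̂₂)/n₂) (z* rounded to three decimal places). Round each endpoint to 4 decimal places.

(0.5221, 0.6097)

p̂₁ = 0.90816, p̂₂ = 0.34225, so the observed difference is 0.56591.
Unpooled SE = √(p̂₁(1−p̂₁)/n₁ + p̂₂(1−p̂₂)/n₂) = √(0.000851048 + 0.000317065) = 0.034178.
The 80% critical value is z* = 1.282. Margin = 1.282·0.034178 = 0.04382.
Interval: 0.56591 ± 0.04382 → (0.5221, 0.6097).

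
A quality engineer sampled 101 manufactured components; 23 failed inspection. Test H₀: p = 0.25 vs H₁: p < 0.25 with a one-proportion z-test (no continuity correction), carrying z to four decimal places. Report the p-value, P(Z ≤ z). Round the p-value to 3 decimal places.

The sample proportion is 23/101 = 0.22772.
Under H₀, SE = √(p₀(1−p₀)/n) = √(0.25·0.75/101) = √0.001856436 = 0.043086.
Test statistic (full precision, shown to 4 dp): z = (23/101 − 0.25)/SE₀ ≈ -0.5170.
From the standard normal, P(Z ≤ z) = 0.303.

p-value = 0.303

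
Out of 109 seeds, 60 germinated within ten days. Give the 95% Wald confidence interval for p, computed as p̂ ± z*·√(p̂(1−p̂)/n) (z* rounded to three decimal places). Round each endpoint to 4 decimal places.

Sample proportion p̂ = 60/109 = 0.55046.
SE = √(p̂(1−p̂)/n) = √(0.247454/109) = 0.047647.
For 95% confidence, z* = 1.960.
Margin = 1.960·0.047647 = 0.09339.
CI: 0.55046 ± 0.09339 = (0.4571, 0.6438).

(0.4571, 0.6438)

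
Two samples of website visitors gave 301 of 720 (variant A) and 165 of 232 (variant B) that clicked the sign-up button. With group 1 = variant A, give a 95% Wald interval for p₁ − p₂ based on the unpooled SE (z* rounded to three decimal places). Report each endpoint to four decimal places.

(-0.3617, -0.2246)

p̂₁ = 0.41806, p̂₂ = 0.71121, so the observed difference is -0.29315.
Unpooled SE = √(p̂₁(1−p̂₁)/n₁ + p̂₂(1−p̂₂)/n₂) = √(0.000337896 + 0.000885309) = 0.034974.
The 95% critical value is z* = 1.960. Margin of error = 0.06855.
CI: -0.29315 ± 0.06855 = (-0.3617, -0.2246).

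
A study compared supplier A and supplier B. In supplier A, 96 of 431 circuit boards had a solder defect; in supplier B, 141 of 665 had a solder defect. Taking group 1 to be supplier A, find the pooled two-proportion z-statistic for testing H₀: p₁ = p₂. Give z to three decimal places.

z = 0.421

Sample proportions: p̂₁ = 96/431 = 0.22274 and p̂₂ = 141/665 = 0.21203.
Pooled p̂ = (96+141)/(431+665) = 237/1096 = 0.21624.
Pooled SE = √[0.1694808·0.00382395] ≈ 0.025458.
z = 0.01071/0.025458 = 0.421.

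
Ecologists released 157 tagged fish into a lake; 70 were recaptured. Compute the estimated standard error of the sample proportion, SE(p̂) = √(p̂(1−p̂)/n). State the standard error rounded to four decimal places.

Sample proportion p̂ = 70/157 = 0.44586.
p̂(1−p̂) = 0.247069.
Dividing by n and taking the root: √0.001573688 = 0.0397.

SE = 0.0397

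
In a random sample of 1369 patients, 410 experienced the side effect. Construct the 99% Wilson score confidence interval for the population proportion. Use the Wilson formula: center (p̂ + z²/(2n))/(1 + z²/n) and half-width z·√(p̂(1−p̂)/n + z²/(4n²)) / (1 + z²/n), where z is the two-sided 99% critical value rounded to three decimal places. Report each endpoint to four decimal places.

Here p̂ = 410/1369 = 0.29949 and z = 2.576 (z² = 6.635776).
1 + z²/n = 1.004847.
Center = (0.29949 + 0.002424)/1.004847 = 0.30046.
Radicand: p̂(1−p̂)/n + z²/(4n²) = 0.000153247 + 0.000000885 = 0.000154132.
Half-width = z·√(radicand)/denom = 2.576·0.012415/1.004847 = 0.03183.
CI: 0.30046 ± 0.03183 = (0.2686, 0.3323).

(0.2686, 0.3323)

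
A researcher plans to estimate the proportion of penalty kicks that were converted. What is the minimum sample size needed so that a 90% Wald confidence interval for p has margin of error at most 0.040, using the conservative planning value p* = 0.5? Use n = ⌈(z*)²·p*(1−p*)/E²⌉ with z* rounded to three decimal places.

n = 423

For 90% confidence, z* = 1.645.
p*(1−p*) = 0.50·0.50 = 0.2500.
(z*)²·p*(1−p*)/E² = 2.706025·0.2500/0.001600 = 422.816.
⌈422.816⌉ = 423.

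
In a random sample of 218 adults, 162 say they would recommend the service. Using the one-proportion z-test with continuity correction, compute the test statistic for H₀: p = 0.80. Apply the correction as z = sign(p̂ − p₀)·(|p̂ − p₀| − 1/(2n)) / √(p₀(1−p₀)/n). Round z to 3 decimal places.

z = -2.015

The sample proportion is 162/218 = 0.74312. p̂ − p₀ = -0.056881.
1/(2n) = 0.002294.
Corrected numerator: |-0.056881| − 0.002294 = 0.054587.
Under H₀, SE = √(p₀(1−p₀)/n) = √(0.80·0.20/218) = √0.000733945 = 0.027091.
z = (−)0.054587/0.027091 = -2.015.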